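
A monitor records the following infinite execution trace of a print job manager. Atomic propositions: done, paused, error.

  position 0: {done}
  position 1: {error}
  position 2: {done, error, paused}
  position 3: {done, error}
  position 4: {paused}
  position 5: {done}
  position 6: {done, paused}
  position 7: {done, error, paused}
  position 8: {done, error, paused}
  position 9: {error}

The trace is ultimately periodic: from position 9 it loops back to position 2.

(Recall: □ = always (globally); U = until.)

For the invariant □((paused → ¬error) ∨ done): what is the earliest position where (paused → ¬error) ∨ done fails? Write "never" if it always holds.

never

(paused → ¬error) ∨ done holds at every position 0..9, and those are all the positions the trace ever visits, so the invariant □((paused → ¬error) ∨ done) is never violated.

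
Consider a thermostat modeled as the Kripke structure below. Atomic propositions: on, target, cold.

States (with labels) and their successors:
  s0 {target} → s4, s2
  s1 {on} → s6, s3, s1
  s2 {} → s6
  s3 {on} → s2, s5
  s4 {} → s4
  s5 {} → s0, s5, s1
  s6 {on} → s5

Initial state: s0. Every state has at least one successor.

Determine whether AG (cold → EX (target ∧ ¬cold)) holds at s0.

States satisfying cold → EX (target ∧ ¬cold): {s0, s1, s2, s3, s4, s5, s6}.
States satisfying AG (cold → EX (target ∧ ¬cold)): {s0, s1, s2, s3, s4, s5, s6}.
Every state reachable from s0 satisfies cold → EX (target ∧ ¬cold).
s0 ∈ Sat(AG (cold → EX (target ∧ ¬cold))).

Satisfied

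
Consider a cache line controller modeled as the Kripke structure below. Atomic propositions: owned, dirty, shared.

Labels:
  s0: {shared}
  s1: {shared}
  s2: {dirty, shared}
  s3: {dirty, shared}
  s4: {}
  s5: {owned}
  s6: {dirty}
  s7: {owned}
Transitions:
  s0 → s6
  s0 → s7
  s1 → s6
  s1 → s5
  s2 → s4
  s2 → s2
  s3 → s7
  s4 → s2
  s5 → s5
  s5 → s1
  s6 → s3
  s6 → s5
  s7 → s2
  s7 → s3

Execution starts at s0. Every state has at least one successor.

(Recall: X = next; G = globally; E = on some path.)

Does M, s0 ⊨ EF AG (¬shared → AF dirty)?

Holds

States satisfying AG (¬shared → AF dirty): {s2, s3, s4, s7}.
States satisfying EF AG (¬shared → AF dirty): {s0, s1, s2, s3, s4, s5, s6, s7}.
Some path from s0 reaches a state where AG (¬shared → AF dirty) holds.
s0 ∈ Sat(EF AG (¬shared → AF dirty)).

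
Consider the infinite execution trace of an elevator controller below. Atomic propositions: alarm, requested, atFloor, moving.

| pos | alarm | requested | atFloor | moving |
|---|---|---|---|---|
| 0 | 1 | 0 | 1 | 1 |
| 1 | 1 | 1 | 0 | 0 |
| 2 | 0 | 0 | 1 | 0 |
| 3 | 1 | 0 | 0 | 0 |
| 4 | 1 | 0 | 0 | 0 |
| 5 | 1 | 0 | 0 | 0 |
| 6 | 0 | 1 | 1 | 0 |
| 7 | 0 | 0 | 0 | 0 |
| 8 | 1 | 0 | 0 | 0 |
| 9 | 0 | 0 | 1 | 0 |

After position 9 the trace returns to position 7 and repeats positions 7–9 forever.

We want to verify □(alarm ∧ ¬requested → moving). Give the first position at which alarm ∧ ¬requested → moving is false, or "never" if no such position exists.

3

Check alarm ∧ ¬requested → moving at each position in order: 0 ✓, 1 ✓, 2 ✓.
At position 3 the labels are {alarm}, so alarm ∧ ¬requested → moving is false there. This is the first violation.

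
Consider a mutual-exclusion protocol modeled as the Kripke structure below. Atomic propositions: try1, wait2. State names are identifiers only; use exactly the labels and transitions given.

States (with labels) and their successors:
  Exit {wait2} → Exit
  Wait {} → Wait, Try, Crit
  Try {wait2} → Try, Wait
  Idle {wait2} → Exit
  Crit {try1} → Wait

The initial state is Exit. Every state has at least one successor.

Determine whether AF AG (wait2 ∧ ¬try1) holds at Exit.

States satisfying AG (wait2 ∧ ¬try1): {Exit, Idle}.
States satisfying AF AG (wait2 ∧ ¬try1): {Exit, Idle}.
Exit ∈ Sat(AF AG (wait2 ∧ ¬try1)).

Holds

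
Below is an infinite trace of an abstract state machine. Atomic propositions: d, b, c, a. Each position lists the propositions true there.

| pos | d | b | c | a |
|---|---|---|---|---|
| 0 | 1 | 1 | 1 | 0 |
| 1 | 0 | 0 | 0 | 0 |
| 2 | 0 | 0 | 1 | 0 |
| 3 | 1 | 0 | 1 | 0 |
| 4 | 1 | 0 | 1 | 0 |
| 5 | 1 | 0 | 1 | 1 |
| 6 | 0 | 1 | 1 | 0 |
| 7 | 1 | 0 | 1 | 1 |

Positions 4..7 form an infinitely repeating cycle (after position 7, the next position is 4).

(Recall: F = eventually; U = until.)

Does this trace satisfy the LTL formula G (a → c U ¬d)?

a → c U ¬d holds at every position 0..7, and those are all positions ever visited, so G (a → c U ¬d) holds.
Positions where a holds: 5, 7.
Check c U ¬d at each: 5→ok, 7→ok.

Holds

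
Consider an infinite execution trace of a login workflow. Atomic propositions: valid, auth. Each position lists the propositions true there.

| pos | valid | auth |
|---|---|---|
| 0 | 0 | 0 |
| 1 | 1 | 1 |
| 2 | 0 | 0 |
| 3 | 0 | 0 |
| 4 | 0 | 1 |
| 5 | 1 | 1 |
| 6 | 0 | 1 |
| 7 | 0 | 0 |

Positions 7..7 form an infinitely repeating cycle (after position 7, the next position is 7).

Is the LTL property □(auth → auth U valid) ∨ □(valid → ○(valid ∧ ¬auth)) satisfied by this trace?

auth → auth U valid must hold at every position from 0 onward. It fails at position 6, so □(auth → auth U valid) is false.
Positions where auth holds: 1, 4, 5, 6.
Check auth U valid at each: 1→ok, 4→ok, 5→ok, 6→fails.
valid → ○(valid ∧ ¬auth) must hold at every position from 0 onward. It fails at position 1, so □(valid → ○(valid ∧ ¬auth)) is false.
Positions where valid holds: 1, 5.
Check ○(valid ∧ ¬auth) at each: 1→fails, 5→fails.
At position 0: □(auth → auth U valid) is false; □(valid → ○(valid ∧ ¬auth)) is false; so □(auth → auth U valid) ∨ □(valid → ○(valid ∧ ¬auth)) is false.

Violated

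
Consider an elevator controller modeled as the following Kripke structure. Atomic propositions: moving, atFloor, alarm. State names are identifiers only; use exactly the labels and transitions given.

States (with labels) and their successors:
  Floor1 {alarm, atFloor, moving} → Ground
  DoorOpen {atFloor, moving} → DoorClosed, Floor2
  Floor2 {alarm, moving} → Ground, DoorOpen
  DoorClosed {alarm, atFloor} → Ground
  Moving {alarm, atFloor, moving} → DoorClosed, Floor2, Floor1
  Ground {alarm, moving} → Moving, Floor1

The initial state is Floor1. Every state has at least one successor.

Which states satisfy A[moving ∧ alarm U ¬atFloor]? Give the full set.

{Floor1, Floor2, Ground}

States satisfying moving ∧ alarm: {Floor1, Floor2, Moving, Ground}.
States satisfying ¬atFloor: {Floor2, Ground}.
States satisfying A[moving ∧ alarm U ¬atFloor]: {Floor1, Floor2, Ground}.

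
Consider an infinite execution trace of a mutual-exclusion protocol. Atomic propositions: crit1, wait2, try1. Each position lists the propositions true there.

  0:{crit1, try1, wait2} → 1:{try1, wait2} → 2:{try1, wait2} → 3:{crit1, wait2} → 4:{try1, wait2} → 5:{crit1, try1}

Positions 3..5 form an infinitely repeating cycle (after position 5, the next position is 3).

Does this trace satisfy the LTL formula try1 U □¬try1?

Walking from position 0: at position 3, □¬try1 has not yet held and try1 fails, so try1 U □¬try1 is false.

Violated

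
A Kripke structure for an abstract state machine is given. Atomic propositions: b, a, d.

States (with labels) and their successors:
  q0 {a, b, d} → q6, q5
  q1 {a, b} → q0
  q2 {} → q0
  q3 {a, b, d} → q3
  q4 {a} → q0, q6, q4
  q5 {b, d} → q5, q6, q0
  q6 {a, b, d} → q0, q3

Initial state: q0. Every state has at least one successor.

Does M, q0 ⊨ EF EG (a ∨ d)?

Yes

States satisfying EG (a ∨ d): {q0, q1, q3, q4, q5, q6}.
States satisfying EF EG (a ∨ d): {q0, q1, q2, q3, q4, q5, q6}.
Some path from q0 reaches a state where EG (a ∨ d) holds.
q0 ∈ Sat(EF EG (a ∨ d)).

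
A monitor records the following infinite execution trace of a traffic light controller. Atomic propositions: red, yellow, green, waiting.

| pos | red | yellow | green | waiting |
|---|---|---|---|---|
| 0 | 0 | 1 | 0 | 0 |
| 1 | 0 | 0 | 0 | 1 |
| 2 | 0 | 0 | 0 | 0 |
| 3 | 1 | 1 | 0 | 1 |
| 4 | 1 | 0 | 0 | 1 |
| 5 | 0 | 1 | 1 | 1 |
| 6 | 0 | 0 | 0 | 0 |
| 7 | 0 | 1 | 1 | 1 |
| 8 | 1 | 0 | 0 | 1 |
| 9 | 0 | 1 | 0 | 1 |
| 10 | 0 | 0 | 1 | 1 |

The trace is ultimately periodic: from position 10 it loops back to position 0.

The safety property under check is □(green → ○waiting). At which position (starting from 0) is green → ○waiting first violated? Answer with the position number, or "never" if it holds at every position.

5

Check green → ○waiting at each position in order: 0 ✓, 1 ✓, 2 ✓, 3 ✓, 4 ✓.
At position 5 the labels are {green, waiting, yellow} and the next position 6 has {}, so green → ○waiting is false there. This is the first violation.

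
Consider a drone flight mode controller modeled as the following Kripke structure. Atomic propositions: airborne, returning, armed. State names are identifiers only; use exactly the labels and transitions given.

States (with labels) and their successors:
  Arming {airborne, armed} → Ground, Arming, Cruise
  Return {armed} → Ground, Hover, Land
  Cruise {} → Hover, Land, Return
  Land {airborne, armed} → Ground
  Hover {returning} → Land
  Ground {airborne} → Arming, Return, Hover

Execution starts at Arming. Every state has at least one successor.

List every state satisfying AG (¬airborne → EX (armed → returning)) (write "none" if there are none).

none

States satisfying ¬airborne → EX (armed → returning): {Arming, Return, Cruise, Land, Ground}.
States satisfying AG (¬airborne → EX (armed → returning)): ∅.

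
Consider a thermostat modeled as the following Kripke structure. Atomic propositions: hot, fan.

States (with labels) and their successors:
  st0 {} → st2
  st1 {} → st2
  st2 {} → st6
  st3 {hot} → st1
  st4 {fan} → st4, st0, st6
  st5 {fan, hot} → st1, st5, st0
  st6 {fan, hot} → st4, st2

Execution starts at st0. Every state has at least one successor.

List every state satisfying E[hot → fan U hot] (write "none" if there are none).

{st0, st1, st2, st3, st4, st5, st6}

States satisfying hot → fan: {st0, st1, st2, st4, st5, st6}.
States satisfying hot: {st3, st5, st6}.
States satisfying E[hot → fan U hot]: {st0, st1, st2, st3, st4, st5, st6}.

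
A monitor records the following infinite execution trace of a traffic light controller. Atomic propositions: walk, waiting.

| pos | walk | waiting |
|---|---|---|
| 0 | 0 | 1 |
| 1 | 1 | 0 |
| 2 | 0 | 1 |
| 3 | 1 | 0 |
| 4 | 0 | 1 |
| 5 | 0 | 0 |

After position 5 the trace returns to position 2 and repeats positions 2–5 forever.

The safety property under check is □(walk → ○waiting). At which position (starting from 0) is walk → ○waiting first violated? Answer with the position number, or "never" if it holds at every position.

never

walk → ○waiting holds at every position 0..5, and those are all the positions the trace ever visits, so the invariant □(walk → ○waiting) is never violated.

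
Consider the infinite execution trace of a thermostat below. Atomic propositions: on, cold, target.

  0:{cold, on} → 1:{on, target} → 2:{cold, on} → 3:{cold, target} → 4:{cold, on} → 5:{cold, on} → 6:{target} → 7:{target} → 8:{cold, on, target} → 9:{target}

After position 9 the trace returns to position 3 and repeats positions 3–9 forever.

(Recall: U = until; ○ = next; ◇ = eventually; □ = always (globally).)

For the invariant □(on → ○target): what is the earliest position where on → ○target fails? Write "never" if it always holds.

1

Check on → ○target at each position in order: 0 ✓.
At position 1 the labels are {on, target} and the next position 2 has {cold, on}, so on → ○target is false there. This is the first violation.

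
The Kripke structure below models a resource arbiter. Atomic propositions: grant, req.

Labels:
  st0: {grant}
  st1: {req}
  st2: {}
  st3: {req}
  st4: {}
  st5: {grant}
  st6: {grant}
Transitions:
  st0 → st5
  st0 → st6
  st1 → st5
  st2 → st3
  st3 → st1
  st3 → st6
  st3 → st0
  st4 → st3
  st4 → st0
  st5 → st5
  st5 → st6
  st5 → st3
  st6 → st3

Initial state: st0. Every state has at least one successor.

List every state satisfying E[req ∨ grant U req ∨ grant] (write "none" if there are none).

{st0, st1, st3, st5, st6}

States satisfying req ∨ grant: {st0, st1, st3, st5, st6}.
States satisfying E[req ∨ grant U req ∨ grant]: {st0, st1, st3, st5, st6}.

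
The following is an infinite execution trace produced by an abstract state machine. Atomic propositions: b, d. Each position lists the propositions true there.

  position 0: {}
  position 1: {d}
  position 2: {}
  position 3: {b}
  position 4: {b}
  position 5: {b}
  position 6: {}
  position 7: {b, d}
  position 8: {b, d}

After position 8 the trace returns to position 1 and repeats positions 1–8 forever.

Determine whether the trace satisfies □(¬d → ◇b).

¬d → ◇b holds at every position 0..8, and those are all positions ever visited, so □(¬d → ◇b) holds.
Positions where ¬d holds: 0, 2, 3, 4, 5, 6.
Check ◇b at each: 0→ok, 2→ok, 3→ok, 4→ok, 5→ok, 6→ok.

Satisfied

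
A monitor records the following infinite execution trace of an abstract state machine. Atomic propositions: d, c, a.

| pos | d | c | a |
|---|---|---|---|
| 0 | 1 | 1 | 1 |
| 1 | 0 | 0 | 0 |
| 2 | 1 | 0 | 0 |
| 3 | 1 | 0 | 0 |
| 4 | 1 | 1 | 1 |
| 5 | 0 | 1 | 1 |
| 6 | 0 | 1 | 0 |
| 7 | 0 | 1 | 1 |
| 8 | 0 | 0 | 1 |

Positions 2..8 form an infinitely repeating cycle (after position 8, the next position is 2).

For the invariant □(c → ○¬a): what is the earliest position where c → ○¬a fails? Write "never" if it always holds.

4

Check c → ○¬a at each position in order: 0 ✓, 1 ✓, 2 ✓, 3 ✓.
At position 4 the labels are {a, c, d} and the next position 5 has {a, c}, so c → ○¬a is false there. This is the first violation.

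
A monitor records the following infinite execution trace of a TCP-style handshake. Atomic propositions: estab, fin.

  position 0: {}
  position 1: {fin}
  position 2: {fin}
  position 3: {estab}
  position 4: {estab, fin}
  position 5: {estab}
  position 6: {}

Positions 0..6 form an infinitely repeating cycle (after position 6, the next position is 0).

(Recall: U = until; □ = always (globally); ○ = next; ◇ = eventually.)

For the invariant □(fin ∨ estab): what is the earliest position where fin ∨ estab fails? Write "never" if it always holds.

0

At position 0 the labels are {}, so fin ∨ estab is false there. This is the first violation.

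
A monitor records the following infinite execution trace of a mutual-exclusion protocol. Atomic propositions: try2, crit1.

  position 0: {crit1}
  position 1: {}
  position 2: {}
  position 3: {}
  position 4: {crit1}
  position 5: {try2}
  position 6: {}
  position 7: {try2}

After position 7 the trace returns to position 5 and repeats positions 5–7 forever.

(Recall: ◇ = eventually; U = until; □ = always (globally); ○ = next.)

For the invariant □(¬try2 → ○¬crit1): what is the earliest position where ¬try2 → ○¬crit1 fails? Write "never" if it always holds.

3

Check ¬try2 → ○¬crit1 at each position in order: 0 ✓, 1 ✓, 2 ✓.
At position 3 the labels are {} and the next position 4 has {crit1}, so ¬try2 → ○¬crit1 is false there. This is the first violation.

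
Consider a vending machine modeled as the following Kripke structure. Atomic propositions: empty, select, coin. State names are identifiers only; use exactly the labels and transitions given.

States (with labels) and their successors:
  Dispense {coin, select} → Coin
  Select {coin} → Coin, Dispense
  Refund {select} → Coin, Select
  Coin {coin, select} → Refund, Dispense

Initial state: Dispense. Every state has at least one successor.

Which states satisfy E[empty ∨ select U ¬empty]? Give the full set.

{Dispense, Select, Refund, Coin}

States satisfying empty ∨ select: {Dispense, Refund, Coin}.
States satisfying ¬empty: {Dispense, Select, Refund, Coin}.
States satisfying E[empty ∨ select U ¬empty]: {Dispense, Select, Refund, Coin}.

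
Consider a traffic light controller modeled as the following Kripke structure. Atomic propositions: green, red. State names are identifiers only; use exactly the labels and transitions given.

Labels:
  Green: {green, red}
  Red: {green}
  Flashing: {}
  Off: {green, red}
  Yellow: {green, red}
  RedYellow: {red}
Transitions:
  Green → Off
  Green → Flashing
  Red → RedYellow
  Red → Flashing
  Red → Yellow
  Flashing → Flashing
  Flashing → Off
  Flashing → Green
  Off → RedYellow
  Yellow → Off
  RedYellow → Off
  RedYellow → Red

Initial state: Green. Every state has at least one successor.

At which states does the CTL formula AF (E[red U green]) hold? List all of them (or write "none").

States satisfying E[red U green]: {Green, Red, Off, Yellow, RedYellow}.
States satisfying AF (E[red U green]): {Green, Red, Off, Yellow, RedYellow}.

{Green, Red, Off, Yellow, RedYellow}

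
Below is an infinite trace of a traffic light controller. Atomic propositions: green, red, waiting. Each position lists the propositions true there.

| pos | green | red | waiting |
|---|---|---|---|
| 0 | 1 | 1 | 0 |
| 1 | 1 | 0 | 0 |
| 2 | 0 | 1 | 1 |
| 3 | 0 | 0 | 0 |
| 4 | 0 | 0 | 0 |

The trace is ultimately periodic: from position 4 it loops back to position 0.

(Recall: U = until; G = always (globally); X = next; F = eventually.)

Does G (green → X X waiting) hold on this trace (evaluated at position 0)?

green → X X waiting must hold at every position from 0 onward. It fails at position 1, so G (green → X X waiting) is false.
Positions where green holds: 0, 1.
Check X X waiting at each: 0→ok, 1→fails.

No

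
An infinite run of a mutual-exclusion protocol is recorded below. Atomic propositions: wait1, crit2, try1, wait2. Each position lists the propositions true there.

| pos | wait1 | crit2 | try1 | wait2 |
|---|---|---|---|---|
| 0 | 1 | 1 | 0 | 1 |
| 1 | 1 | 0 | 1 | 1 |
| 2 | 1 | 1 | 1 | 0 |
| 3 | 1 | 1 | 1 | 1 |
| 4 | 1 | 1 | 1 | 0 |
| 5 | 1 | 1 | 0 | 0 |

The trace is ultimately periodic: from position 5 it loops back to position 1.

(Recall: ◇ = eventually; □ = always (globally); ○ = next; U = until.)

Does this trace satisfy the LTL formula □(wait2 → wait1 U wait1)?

Yes

wait2 → wait1 U wait1 holds at every position 0..5, and those are all positions ever visited, so □(wait2 → wait1 U wait1) holds.
Positions where wait2 holds: 0, 1, 3.
Check wait1 U wait1 at each: 0→ok, 1→ok, 3→ok.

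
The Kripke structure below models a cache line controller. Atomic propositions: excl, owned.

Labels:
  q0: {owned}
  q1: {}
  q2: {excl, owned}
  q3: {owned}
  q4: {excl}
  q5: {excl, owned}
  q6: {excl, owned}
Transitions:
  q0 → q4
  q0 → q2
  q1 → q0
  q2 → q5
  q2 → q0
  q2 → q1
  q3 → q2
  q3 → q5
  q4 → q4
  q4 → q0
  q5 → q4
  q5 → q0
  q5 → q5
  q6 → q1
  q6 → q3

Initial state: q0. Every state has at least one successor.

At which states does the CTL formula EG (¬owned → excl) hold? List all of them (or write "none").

States satisfying ¬owned → excl: {q0, q2, q3, q4, q5, q6}.
States satisfying EG (¬owned → excl): {q0, q2, q3, q4, q5, q6}.

{q0, q2, q3, q4, q5, q6}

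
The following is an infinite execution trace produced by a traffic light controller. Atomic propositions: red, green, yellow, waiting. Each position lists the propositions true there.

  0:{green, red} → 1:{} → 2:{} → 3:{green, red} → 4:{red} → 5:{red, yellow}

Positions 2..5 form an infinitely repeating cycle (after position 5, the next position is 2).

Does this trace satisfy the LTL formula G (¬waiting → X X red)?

No

¬waiting → X X red must hold at every position from 0 onward. It fails at position 0, so G (¬waiting → X X red) is false.
Positions where ¬waiting holds: 0, 1, 2, 3, 4, 5.
Check X X red at each: 0→fails, 1→ok, 2→ok, 3→ok, 4→fails, 5→ok.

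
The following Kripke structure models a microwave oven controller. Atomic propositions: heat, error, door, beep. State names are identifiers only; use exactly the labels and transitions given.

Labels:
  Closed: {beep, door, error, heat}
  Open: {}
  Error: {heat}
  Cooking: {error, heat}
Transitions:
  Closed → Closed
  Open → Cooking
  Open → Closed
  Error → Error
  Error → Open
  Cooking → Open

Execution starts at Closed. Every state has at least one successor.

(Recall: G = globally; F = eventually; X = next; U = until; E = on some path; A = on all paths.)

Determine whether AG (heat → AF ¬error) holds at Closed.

States satisfying heat → AF ¬error: {Open, Error, Cooking}.
States satisfying AG (heat → AF ¬error): ∅.
Closed is reachable from Closed and violates heat → AF ¬error, so AG fails at Closed.
Closed ∉ Sat(AG (heat → AF ¬error)).

Does not hold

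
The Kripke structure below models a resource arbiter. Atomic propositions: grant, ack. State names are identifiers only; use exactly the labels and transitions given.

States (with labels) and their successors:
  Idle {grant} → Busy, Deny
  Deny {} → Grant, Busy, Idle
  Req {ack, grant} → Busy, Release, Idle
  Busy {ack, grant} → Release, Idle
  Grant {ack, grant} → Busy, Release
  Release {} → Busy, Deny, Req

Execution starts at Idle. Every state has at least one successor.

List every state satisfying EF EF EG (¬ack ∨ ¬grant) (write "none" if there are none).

{Idle, Deny, Req, Busy, Grant, Release}

States satisfying EF EG (¬ack ∨ ¬grant): {Idle, Deny, Req, Busy, Grant, Release}.
States satisfying EF EF EG (¬ack ∨ ¬grant): {Idle, Deny, Req, Busy, Grant, Release}.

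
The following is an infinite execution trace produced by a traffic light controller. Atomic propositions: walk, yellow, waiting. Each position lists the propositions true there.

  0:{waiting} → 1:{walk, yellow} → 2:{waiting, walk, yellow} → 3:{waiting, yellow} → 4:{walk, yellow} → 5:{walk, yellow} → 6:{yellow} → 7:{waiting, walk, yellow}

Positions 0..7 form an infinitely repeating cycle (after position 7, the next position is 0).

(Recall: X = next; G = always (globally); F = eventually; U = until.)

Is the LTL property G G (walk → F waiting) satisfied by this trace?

G (walk → F waiting) holds at every position 0..7, and those are all positions ever visited, so G G (walk → F waiting) holds.

Yes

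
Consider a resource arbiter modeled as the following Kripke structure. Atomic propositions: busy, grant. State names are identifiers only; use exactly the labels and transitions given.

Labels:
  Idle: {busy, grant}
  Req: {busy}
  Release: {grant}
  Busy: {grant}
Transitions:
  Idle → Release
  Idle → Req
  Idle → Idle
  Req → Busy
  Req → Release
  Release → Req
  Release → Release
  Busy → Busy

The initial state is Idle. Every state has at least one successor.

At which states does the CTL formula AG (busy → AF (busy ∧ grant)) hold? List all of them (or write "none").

{Busy}

States satisfying busy → AF (busy ∧ grant): {Idle, Release, Busy}.
States satisfying AG (busy → AF (busy ∧ grant)): {Busy}.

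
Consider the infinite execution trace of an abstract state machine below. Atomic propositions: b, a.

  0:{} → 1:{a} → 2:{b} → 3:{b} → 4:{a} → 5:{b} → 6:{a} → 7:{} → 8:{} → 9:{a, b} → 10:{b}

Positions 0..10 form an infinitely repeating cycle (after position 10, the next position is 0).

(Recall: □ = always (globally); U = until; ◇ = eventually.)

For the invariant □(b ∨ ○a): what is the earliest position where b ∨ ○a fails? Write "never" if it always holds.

Check b ∨ ○a at each position in order: 0 ✓.
At position 1 the labels are {a} and the next position 2 has {b}, so b ∨ ○a is false there. This is the first violation.

1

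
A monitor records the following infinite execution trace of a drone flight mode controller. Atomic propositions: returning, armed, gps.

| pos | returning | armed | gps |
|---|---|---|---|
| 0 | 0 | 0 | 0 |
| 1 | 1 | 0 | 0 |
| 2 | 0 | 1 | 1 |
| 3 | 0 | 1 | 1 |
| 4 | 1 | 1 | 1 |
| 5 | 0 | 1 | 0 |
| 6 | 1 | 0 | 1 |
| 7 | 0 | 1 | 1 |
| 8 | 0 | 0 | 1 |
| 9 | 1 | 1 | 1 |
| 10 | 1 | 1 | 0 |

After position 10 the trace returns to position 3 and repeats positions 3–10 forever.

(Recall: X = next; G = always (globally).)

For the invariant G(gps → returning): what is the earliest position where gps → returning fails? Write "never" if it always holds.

2

Check gps → returning at each position in order: 0 ✓, 1 ✓.
At position 2 the labels are {armed, gps}, so gps → returning is false there. This is the first violation.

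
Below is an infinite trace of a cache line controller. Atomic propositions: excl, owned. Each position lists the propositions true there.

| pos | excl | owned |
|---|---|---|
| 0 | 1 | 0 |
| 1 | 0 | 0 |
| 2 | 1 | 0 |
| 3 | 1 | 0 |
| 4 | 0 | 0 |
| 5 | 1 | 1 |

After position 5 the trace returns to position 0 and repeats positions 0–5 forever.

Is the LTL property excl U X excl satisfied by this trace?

Walking from position 0: X excl first holds at position 1, and excl holds at every earlier position along the way, so excl U X excl holds.

Holds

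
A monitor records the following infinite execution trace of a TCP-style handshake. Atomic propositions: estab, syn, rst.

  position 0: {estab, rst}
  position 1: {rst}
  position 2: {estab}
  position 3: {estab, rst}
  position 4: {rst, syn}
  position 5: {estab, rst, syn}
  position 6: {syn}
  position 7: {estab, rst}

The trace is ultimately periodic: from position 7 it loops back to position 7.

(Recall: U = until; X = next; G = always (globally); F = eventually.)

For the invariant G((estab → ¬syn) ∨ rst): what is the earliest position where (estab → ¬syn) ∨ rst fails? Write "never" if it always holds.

(estab → ¬syn) ∨ rst holds at every position 0..7, and those are all the positions the trace ever visits, so the invariant G((estab → ¬syn) ∨ rst) is never violated.

never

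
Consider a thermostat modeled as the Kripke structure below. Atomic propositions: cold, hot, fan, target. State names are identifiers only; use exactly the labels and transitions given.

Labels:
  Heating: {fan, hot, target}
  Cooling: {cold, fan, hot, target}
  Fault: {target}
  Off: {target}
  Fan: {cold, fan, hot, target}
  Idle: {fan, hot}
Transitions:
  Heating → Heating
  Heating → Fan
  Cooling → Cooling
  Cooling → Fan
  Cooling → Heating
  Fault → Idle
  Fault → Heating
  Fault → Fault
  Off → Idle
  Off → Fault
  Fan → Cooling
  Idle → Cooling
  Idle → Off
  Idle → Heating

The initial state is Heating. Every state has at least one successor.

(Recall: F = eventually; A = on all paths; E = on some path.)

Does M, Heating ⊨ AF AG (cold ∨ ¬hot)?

Does not hold

States satisfying AG (cold ∨ ¬hot): ∅.
States satisfying AF AG (cold ∨ ¬hot): ∅.
There is a path from Heating along which AG (cold ∨ ¬hot) never holds.
Heating ∉ Sat(AF AG (cold ∨ ¬hot)).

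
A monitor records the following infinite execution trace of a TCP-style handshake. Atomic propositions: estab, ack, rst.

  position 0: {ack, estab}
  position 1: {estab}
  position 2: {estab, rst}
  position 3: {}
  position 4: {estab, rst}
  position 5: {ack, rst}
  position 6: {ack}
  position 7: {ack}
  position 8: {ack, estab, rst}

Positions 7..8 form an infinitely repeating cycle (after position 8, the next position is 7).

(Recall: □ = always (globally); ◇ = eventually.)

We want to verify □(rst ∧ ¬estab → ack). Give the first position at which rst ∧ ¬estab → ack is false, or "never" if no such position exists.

rst ∧ ¬estab → ack holds at every position 0..8, and those are all the positions the trace ever visits, so the invariant □(rst ∧ ¬estab → ack) is never violated.

never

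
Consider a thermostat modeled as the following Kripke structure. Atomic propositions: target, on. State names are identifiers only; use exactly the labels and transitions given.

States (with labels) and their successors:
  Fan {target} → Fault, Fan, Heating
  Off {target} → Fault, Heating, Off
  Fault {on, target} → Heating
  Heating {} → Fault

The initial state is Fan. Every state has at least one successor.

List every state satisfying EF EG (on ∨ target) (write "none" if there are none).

States satisfying EG (on ∨ target): {Fan, Off}.
States satisfying EF EG (on ∨ target): {Fan, Off}.

{Fan, Off}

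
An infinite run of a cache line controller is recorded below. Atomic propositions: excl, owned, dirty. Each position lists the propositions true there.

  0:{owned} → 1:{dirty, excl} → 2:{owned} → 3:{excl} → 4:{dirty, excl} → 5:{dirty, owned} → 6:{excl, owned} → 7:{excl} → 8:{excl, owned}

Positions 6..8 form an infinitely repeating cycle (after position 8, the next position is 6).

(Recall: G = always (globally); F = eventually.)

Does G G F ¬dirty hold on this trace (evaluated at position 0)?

Satisfied

G F ¬dirty holds at every position 0..8, and those are all positions ever visited, so G G F ¬dirty holds.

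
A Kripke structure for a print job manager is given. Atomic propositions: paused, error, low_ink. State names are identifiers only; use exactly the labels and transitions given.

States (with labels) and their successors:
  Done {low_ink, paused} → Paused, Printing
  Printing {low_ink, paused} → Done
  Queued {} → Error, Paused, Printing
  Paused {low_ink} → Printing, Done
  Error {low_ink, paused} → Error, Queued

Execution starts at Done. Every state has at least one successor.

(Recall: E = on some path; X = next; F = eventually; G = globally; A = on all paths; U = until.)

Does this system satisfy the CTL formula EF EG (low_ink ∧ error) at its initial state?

States satisfying EG (low_ink ∧ error): ∅.
States satisfying EF EG (low_ink ∧ error): ∅.
No suitable path/successor from Done witnesses the formula.
Done ∉ Sat(EF EG (low_ink ∧ error)).

No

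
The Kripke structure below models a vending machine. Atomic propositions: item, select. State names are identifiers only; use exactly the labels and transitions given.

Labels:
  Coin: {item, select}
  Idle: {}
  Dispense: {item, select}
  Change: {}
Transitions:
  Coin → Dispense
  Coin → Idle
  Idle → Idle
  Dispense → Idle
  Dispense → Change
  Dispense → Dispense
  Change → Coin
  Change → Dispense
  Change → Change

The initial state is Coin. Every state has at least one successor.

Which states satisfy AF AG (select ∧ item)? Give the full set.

none

States satisfying AG (select ∧ item): ∅.
States satisfying AF AG (select ∧ item): ∅.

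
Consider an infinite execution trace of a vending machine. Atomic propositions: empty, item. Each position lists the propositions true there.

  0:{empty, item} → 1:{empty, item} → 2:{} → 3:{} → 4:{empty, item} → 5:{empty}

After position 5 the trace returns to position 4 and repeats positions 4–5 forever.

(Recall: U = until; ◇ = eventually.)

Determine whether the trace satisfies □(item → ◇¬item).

item → ◇¬item holds at every position 0..5, and those are all positions ever visited, so □(item → ◇¬item) holds.
Positions where item holds: 0, 1, 4.
Check ◇¬item at each: 0→ok, 1→ok, 4→ok.

Satisfied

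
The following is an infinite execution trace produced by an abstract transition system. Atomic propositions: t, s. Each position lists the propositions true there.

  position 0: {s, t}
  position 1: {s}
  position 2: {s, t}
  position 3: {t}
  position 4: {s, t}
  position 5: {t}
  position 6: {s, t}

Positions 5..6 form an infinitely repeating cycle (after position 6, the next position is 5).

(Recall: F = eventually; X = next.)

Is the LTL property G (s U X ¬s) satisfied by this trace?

No

s U X ¬s must hold at every position from 0 onward. It fails at position 3, so G (s U X ¬s) is false.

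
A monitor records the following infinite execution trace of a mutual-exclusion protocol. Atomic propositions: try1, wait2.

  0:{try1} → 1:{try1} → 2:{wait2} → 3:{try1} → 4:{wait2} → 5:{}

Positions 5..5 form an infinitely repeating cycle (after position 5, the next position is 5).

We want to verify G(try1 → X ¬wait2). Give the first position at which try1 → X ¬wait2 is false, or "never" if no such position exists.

Check try1 → X ¬wait2 at each position in order: 0 ✓.
At position 1 the labels are {try1} and the next position 2 has {wait2}, so try1 → X ¬wait2 is false there. This is the first violation.

1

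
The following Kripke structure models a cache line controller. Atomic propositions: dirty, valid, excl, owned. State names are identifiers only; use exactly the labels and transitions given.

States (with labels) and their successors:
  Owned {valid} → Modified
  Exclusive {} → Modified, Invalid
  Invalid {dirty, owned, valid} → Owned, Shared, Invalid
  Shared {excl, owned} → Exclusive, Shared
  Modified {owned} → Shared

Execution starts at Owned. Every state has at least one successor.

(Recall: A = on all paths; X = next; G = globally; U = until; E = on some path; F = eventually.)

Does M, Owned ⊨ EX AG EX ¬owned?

No

States satisfying AG EX ¬owned: ∅.
States satisfying EX AG EX ¬owned: ∅.
No suitable path/successor from Owned witnesses the formula.
Owned ∉ Sat(EX AG EX ¬owned).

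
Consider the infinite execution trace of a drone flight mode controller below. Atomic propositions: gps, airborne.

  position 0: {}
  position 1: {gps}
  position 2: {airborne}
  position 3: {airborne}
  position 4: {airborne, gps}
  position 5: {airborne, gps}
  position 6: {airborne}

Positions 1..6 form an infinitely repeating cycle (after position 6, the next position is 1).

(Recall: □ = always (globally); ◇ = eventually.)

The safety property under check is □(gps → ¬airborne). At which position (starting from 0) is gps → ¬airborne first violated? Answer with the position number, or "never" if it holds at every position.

Check gps → ¬airborne at each position in order: 0 ✓, 1 ✓, 2 ✓, 3 ✓.
At position 4 the labels are {airborne, gps}, so gps → ¬airborne is false there. This is the first violation.

4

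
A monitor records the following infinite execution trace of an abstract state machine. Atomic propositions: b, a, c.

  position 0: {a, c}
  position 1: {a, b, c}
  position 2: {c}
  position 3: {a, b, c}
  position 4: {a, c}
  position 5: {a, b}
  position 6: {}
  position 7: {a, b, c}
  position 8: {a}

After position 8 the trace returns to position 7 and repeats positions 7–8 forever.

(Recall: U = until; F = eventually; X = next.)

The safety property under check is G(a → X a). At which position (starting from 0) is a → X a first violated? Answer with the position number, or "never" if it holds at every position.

Check a → X a at each position in order: 0 ✓.
At position 1 the labels are {a, b, c} and the next position 2 has {c}, so a → X a is false there. This is the first violation.

1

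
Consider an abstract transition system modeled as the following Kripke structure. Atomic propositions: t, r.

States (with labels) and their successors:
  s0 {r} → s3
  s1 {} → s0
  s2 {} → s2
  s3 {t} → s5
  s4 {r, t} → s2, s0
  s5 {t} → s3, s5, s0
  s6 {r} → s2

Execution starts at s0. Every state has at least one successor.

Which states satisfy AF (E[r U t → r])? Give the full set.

{s0, s1, s2, s4, s6}

States satisfying E[r U t → r]: {s0, s1, s2, s4, s6}.
States satisfying AF (E[r U t → r]): {s0, s1, s2, s4, s6}.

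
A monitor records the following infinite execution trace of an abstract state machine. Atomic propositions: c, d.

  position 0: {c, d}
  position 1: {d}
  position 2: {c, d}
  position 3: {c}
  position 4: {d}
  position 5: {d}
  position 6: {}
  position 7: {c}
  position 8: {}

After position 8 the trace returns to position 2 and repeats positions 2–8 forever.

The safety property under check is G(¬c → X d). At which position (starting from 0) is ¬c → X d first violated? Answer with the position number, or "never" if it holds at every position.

5

Check ¬c → X d at each position in order: 0 ✓, 1 ✓, 2 ✓, 3 ✓, 4 ✓.
At position 5 the labels are {d} and the next position 6 has {}, so ¬c → X d is false there. This is the first violation.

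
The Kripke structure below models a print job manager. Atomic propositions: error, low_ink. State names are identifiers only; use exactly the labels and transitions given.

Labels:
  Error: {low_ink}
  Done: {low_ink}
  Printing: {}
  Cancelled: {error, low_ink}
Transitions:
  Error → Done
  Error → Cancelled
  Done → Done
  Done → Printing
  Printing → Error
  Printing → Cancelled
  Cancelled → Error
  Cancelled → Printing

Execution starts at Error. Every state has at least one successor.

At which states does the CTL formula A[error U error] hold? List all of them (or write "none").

States satisfying error: {Cancelled}.
States satisfying A[error U error]: {Cancelled}.

{Cancelled}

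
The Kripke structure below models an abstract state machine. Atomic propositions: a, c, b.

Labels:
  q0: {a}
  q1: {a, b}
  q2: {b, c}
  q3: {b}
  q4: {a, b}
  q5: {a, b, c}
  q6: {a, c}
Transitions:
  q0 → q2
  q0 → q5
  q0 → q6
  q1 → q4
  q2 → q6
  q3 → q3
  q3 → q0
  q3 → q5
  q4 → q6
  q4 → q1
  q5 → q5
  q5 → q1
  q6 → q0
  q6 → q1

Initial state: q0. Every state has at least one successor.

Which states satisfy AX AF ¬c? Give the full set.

States satisfying AF ¬c: {q0, q1, q2, q3, q4, q6}.
States satisfying AX AF ¬c: {q1, q2, q4, q6}.

{q1, q2, q4, q6}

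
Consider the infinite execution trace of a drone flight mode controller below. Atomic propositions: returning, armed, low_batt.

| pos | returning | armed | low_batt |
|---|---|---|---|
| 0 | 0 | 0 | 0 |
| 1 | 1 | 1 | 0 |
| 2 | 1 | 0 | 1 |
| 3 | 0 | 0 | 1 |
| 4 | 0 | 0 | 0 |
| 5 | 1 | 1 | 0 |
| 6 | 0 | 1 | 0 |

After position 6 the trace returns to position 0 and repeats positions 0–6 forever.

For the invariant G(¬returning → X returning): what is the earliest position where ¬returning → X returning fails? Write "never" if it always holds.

3

Check ¬returning → X returning at each position in order: 0 ✓, 1 ✓, 2 ✓.
At position 3 the labels are {low_batt} and the next position 4 has {}, so ¬returning → X returning is false there. This is the first violation.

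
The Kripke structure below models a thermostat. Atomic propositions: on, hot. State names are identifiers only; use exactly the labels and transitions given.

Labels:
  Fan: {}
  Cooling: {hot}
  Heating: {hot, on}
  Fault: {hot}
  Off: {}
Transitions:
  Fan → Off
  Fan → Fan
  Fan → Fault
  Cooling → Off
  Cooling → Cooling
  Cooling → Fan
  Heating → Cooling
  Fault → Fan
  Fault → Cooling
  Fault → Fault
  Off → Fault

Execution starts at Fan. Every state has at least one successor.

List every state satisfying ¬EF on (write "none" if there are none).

States satisfying on: {Heating}.
States satisfying EF on: {Heating}.
States satisfying ¬EF on: {Fan, Cooling, Fault, Off}.

{Fan, Cooling, Fault, Off}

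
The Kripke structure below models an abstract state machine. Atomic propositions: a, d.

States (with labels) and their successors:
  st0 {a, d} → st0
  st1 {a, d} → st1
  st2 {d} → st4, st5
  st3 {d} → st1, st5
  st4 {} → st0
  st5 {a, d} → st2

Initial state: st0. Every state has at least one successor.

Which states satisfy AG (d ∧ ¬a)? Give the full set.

none

States satisfying d ∧ ¬a: {st2, st3}.
States satisfying AG (d ∧ ¬a): ∅.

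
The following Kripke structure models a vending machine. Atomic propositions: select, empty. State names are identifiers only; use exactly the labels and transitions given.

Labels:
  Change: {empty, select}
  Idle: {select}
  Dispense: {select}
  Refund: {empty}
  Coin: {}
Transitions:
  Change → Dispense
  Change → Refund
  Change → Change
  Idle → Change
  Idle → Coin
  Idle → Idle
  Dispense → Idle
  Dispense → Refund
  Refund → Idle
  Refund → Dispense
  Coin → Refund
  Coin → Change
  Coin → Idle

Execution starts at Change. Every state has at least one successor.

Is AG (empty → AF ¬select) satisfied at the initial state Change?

Does not hold

States satisfying empty → AF ¬select: {Idle, Dispense, Refund, Coin}.
States satisfying AG (empty → AF ¬select): ∅.
Change is reachable from Change and violates empty → AF ¬select, so AG fails at Change.
Change ∉ Sat(AG (empty → AF ¬select)).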